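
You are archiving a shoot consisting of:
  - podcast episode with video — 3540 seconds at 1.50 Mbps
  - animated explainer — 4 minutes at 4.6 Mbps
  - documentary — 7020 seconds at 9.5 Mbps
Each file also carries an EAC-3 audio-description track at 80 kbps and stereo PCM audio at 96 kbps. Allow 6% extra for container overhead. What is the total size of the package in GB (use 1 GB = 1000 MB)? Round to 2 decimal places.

9.94 GB

Audio total: 80 + 96 = 176 kbps = 0.176 Mbps.
podcast episode with video: 1.676 Mbps × 3540 s × 1.06 = 6289.0 Mb
animated explainer: 4.776 Mbps × 240 s × 1.06 = 1215.0 Mb
documentary: 9.676 Mbps × 7020 s × 1.06 = 72001.1 Mb
Total: 79505.1 Mb = 9938.1 MB.
= 9.938 GB.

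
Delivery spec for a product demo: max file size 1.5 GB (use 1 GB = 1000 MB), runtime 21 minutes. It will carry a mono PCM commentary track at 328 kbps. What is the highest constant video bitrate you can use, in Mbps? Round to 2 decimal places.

Budget: 1.5 GB = 12000.0 Mb.
21 min = 1260 s
Total bitrate budget: 12000.0 Mb / 1260 s = 9.524 Mbps.
Audio: 328 kbps = 0.328 Mbps.
Video: 9.524 − 0.328 = 9.196 Mbps.

9.20 Mbps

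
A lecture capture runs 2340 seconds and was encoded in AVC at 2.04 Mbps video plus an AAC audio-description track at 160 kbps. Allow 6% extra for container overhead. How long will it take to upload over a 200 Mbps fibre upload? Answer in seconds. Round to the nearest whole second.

Audio: 160 kbps = 0.160 Mbps.
Total bitrate: 2.200 Mbps.
File: 2.200 Mbps × 2340 s = 5148.0 Mb.
With 6% container overhead: ×1.06. → 5456.9 Mb.
At 200 Mbps: 5456.9 / 200 = 27.3 s ≈ 27.3 seconds.

27 seconds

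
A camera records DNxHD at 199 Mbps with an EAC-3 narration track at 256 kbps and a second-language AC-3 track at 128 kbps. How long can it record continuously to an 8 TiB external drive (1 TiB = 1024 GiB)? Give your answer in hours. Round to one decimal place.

98.0 hours

Audio total: 256 + 128 = 384 kbps = 0.384 Mbps.
Total bitrate: 199 + 0.384 = 199.384 Mbps.
Capacity: 8 TiB = 70,368,744 Mb.
Recording time: 70,368,744 / 199.384 = 352,931 s ≈ 98.0 hours.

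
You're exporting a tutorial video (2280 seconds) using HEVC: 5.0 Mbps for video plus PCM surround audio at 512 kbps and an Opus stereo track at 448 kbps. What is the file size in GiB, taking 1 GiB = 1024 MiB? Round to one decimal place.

Audio total: 512 + 448 = 960 kbps = 0.960 Mbps.
Total bitrate: 5.0 + 0.960 = 5.960 Mbps.
Stream data: 5.960 Mbps × 2280 s = 13588.8 Mb.
13,589 Mb = 1,698,600,000 bytes ÷ 1,073,741,824 = 1.582 GiB.

1.6 GiB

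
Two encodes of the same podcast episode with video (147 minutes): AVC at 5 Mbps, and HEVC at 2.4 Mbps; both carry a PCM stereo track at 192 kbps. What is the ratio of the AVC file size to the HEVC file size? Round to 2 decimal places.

147 min = 8820 s
Audio: 192 kbps = 0.192 Mbps.
AVC: 5.192 Mbps × 8820 s = 45793.4 Mb = 5.724 GB.
HEVC: 2.592 Mbps × 8820 s = 22861.4 Mb = 2.858 GB.
Ratio: 5.724 / 2.858 = 2.003.

2.00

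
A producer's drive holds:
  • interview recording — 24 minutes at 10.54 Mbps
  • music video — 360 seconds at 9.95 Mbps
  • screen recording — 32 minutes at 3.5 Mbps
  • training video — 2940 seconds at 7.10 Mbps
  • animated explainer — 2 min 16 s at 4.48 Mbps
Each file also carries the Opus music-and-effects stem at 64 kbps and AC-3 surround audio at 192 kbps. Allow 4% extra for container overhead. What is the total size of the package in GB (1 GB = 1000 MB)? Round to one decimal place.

6.3 GB

Audio total: 64 + 192 = 256 kbps = 0.256 Mbps.
interview recording: 10.796 Mbps × 1440 s × 1.04 = 16168.1 Mb
music video: 10.206 Mbps × 360 s × 1.04 = 3821.1 Mb
screen recording: 3.756 Mbps × 1920 s × 1.04 = 7500.0 Mb
training video: 7.356 Mbps × 2940 s × 1.04 = 22491.7 Mb
animated explainer: 4.736 Mbps × 136 s × 1.04 = 669.9 Mb
Total: 50650.8 Mb = 6331.3 MB.
= 6.331 GB.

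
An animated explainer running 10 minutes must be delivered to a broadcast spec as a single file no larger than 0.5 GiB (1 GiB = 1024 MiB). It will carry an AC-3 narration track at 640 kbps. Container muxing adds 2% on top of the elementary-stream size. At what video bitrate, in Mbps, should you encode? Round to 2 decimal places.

6.38 Mbps

Budget: 0.5 GiB = 4295.0 Mb.
Stream payload after overhead: 4295.0 / 1.02 = 4210.8 Mb.
10 min = 600 s
Total bitrate budget: 4210.8 Mb / 600 s = 7.018 Mbps.
Audio: 640 kbps = 0.640 Mbps.
Video: 7.018 − 0.640 = 6.378 Mbps.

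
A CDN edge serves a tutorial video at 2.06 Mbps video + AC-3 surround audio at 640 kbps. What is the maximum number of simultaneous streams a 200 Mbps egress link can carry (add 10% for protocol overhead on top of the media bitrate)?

67

Audio: 640 kbps = 0.640 Mbps.
Per-viewer media rate: 2.700 Mbps.
On the wire with 10% overhead: 2.970 Mbps.
200 Mbps = 200.0 Mbps; 200.0 / 2.970 = 67.34 → 67 viewers.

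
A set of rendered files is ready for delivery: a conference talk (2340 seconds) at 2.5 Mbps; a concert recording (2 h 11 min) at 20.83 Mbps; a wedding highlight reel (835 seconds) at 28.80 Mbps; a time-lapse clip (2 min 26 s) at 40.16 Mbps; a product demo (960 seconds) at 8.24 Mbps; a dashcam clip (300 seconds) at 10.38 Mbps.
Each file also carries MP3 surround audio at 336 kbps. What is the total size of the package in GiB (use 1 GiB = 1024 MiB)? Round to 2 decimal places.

Audio: 336 kbps = 0.336 Mbps.
conference talk: 2.836 Mbps × 2340 s = 6636.2 Mb
concert recording: 21.166 Mbps × 7860 s = 166364.8 Mb
wedding highlight reel: 29.136 Mbps × 835 s = 24328.6 Mb
time-lapse clip: 40.496 Mbps × 146 s = 5912.4 Mb
product demo: 8.576 Mbps × 960 s = 8233.0 Mb
dashcam clip: 10.716 Mbps × 300 s = 3214.8 Mb
Total: 214689.7 Mb = 26836.2 MB.
= 24.99 GiB.

24.99 GiB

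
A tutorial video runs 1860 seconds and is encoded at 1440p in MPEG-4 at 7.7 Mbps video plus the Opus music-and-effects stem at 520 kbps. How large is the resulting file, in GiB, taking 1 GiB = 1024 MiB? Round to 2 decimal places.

Audio: 520 kbps = 0.520 Mbps.
Total bitrate: 7.7 + 0.520 = 8.220 Mbps.
Stream data: 8.220 Mbps × 1860 s = 15289.2 Mb.
15,289 Mb = 1,911,150,000 bytes ÷ 1,073,741,824 = 1.780 GiB.

1.78 GiB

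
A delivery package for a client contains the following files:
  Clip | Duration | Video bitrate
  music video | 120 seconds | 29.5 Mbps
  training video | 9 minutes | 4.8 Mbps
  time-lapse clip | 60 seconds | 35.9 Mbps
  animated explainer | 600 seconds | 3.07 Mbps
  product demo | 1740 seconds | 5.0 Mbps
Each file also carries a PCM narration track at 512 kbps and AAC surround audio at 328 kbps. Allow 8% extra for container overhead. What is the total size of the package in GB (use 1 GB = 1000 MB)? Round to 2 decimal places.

2.89 GB

Audio total: 512 + 328 = 840 kbps = 0.840 Mbps.
music video: 30.340 Mbps × 120 s × 1.08 = 3932.1 Mb
training video: 5.640 Mbps × 540 s × 1.08 = 3289.2 Mb
time-lapse clip: 36.740 Mbps × 60 s × 1.08 = 2380.8 Mb
animated explainer: 3.910 Mbps × 600 s × 1.08 = 2533.7 Mb
product demo: 5.840 Mbps × 1740 s × 1.08 = 10974.5 Mb
Total: 23110.3 Mb = 2888.8 MB.
= 2.889 GB.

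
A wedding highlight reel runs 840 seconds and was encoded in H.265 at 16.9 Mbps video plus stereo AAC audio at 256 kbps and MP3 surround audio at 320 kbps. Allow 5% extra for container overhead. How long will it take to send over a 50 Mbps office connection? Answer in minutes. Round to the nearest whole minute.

Audio total: 256 + 320 = 576 kbps = 0.576 Mbps.
Total bitrate: 17.476 Mbps.
File: 17.476 Mbps × 840 s = 14679.8 Mb.
With 5% container overhead: ×1.05. → 15413.8 Mb.
At 50 Mbps: 15413.8 / 50 = 308.3 s ≈ 5.14 minutes.

5 minutes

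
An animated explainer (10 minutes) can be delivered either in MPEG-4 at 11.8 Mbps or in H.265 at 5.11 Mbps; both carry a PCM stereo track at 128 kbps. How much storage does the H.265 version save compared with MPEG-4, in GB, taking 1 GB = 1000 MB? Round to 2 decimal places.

10 min = 600 s
Audio: 128 kbps = 0.128 Mbps.
MPEG-4: 11.928 Mbps × 600 s = 7156.8 Mb = 0.895 GB.
H.265: 5.238 Mbps × 600 s = 3142.8 Mb = 0.393 GB.
Saving: 0.895 − 0.393 = 0.502 GB.

0.50 GB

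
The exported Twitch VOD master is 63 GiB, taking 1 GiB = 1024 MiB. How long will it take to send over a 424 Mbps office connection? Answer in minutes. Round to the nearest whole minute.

File: 63 GiB = 541165.9 Mb.
At 424 Mbps: 541165.9 / 424 = 1276.3 s ≈ 21.3 minutes.

21 minutes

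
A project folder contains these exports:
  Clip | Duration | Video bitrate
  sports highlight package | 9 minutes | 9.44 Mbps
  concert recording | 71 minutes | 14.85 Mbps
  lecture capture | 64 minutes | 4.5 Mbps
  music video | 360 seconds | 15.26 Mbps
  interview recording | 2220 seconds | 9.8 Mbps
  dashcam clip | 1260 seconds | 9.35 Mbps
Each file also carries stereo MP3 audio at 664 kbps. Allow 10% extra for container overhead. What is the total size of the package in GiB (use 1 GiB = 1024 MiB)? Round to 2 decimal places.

Audio: 664 kbps = 0.664 Mbps.
sports highlight package: 10.104 Mbps × 540 s × 1.10 = 6001.8 Mb
concert recording: 15.514 Mbps × 4260 s × 1.10 = 72698.6 Mb
lecture capture: 5.164 Mbps × 3840 s × 1.10 = 21812.7 Mb
music video: 15.924 Mbps × 360 s × 1.10 = 6305.9 Mb
interview recording: 10.464 Mbps × 2220 s × 1.10 = 25553.1 Mb
dashcam clip: 10.014 Mbps × 1260 s × 1.10 = 13879.4 Mb
Total: 146251.5 Mb = 18281.4 MB.
= 17.03 GiB.

17.03 GiB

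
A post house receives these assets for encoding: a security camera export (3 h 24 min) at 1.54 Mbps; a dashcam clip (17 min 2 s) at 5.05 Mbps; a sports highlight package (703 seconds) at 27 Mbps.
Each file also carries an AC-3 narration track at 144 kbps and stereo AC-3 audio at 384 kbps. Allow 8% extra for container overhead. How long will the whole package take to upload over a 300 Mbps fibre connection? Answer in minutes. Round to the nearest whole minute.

Audio total: 144 + 384 = 528 kbps = 0.528 Mbps.
security camera export: 2.068 Mbps × 12240 s × 1.08 = 27337.3 Mb
dashcam clip: 5.578 Mbps × 1022 s × 1.08 = 6156.8 Mb
sports highlight package: 27.528 Mbps × 703 s × 1.08 = 20900.4 Mb
Total: 54394.4 Mb = 6799.3 MB.
At 300 Mbps: 54394.4 / 300 = 181 s ≈ 3.02 minutes.

3 minutes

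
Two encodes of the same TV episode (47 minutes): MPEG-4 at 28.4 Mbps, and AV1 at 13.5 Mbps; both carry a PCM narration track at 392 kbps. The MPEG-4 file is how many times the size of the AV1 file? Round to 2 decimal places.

2.07

47 min = 2820 s
Audio: 392 kbps = 0.392 Mbps.
MPEG-4: 28.792 Mbps × 2820 s = 81193.4 Mb = 10.149 GB.
AV1: 13.892 Mbps × 2820 s = 39175.4 Mb = 4.897 GB.
Ratio: 10.149 / 4.897 = 2.073.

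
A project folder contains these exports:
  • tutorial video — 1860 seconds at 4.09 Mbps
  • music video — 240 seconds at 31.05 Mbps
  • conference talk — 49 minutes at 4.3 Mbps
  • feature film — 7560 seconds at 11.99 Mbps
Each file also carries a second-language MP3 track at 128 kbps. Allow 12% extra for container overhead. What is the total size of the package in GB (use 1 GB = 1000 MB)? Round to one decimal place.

16.8 GB

Audio: 128 kbps = 0.128 Mbps.
tutorial video: 4.218 Mbps × 1860 s × 1.12 = 8786.9 Mb
music video: 31.178 Mbps × 240 s × 1.12 = 8380.6 Mb
conference talk: 4.428 Mbps × 2940 s × 1.12 = 14580.5 Mb
feature film: 12.118 Mbps × 7560 s × 1.12 = 102605.5 Mb
Total: 134353.6 Mb = 16794.2 MB.
= 16.79 GB.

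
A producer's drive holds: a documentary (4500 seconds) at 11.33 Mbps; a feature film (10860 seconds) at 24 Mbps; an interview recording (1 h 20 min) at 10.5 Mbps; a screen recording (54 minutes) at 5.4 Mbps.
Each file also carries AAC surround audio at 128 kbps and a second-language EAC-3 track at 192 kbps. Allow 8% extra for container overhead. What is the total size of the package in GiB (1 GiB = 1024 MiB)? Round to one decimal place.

48.7 GiB

Audio total: 128 + 192 = 320 kbps = 0.320 Mbps.
documentary: 11.650 Mbps × 4500 s × 1.08 = 56619.0 Mb
feature film: 24.320 Mbps × 10860 s × 1.08 = 285244.4 Mb
interview recording: 10.820 Mbps × 4800 s × 1.08 = 56090.9 Mb
screen recording: 5.720 Mbps × 3240 s × 1.08 = 20015.4 Mb
Total: 417969.7 Mb = 52246.2 MB.
= 48.66 GiB.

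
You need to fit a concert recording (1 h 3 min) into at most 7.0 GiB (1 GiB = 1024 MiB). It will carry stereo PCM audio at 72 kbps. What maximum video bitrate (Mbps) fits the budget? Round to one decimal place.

Budget: 7.0 GiB = 60129.5 Mb.
1 h 3 min = 63 min = 3780 s
Total bitrate budget: 60129.5 Mb / 3780 s = 15.907 Mbps.
Audio: 72 kbps = 0.072 Mbps.
Video: 15.907 − 0.072 = 15.835 Mbps.

15.8 Mbps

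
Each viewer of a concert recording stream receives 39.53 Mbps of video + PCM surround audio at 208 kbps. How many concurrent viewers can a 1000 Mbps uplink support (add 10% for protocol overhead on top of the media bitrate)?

22

Audio: 208 kbps = 0.208 Mbps.
Per-viewer media rate: 39.738 Mbps.
On the wire with 10% overhead: 43.712 Mbps.
1000 Mbps = 1,000 Mbps; 1,000 / 43.712 = 22.88 → 22 viewers.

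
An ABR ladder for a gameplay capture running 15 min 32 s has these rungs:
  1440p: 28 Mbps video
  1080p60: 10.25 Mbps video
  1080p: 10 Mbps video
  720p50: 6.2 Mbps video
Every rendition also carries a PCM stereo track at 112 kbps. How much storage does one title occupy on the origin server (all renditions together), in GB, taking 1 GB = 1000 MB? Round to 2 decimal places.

15 min 32 s = 932 s
Audio: 112 kbps = 0.112 Mbps.
Sum of rendition bitrates: (28+0.112) + (10.25+0.112) + (10+0.112) + (6.2+0.112) = 54.898 Mbps.
× 932 s = 51,165 Mb = 6,396 MB = 6.396 GB.

6.40 GB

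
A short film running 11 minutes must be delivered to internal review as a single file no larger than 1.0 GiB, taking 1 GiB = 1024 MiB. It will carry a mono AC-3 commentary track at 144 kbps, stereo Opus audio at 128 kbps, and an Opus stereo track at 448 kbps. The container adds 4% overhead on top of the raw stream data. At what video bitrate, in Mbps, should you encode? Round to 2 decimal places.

Budget: 1.0 GiB = 8589.9 Mb.
Stream payload after overhead: 8589.9 / 1.04 = 8259.6 Mb.
11 min = 660 s
Total bitrate budget: 8259.6 Mb / 660 s = 12.514 Mbps.
Audio total: 144 + 128 + 448 = 720 kbps = 0.720 Mbps.
Video: 12.514 − 0.720 = 11.794 Mbps.

11.79 Mbps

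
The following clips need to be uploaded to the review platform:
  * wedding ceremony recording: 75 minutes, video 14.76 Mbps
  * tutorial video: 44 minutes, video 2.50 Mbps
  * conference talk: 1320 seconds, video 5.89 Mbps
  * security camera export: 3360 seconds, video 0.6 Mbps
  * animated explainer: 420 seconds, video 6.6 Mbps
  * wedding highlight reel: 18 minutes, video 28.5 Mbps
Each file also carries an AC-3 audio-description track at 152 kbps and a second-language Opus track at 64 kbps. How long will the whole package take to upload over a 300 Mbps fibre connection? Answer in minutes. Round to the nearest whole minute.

Audio total: 152 + 64 = 216 kbps = 0.216 Mbps.
wedding ceremony recording: 14.976 Mbps × 4500 s = 67392.0 Mb
tutorial video: 2.716 Mbps × 2640 s = 7170.2 Mb
conference talk: 6.106 Mbps × 1320 s = 8059.9 Mb
security camera export: 0.816 Mbps × 3360 s = 2741.8 Mb
animated explainer: 6.816 Mbps × 420 s = 2862.7 Mb
wedding highlight reel: 28.716 Mbps × 1080 s = 31013.3 Mb
Total: 119239.9 Mb = 14905.0 MB.
At 300 Mbps: 119239.9 / 300 = 397 s ≈ 6.62 minutes.

7 minutes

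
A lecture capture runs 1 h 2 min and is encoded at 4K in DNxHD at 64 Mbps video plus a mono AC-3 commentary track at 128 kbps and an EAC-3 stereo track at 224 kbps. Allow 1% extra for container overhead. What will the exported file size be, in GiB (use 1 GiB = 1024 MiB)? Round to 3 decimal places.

1 h 2 min = 62 min = 3720 s
Audio total: 128 + 224 = 352 kbps = 0.352 Mbps.
Total bitrate: 64 + 0.352 = 64.352 Mbps.
Stream data: 64.352 Mbps × 3720 s = 239389.4 Mb.
With 1% container overhead: ×1.01.
241,783 Mb = 30,222,916,800 bytes ÷ 1,073,741,824 = 28.15 GiB.

28.147 GiB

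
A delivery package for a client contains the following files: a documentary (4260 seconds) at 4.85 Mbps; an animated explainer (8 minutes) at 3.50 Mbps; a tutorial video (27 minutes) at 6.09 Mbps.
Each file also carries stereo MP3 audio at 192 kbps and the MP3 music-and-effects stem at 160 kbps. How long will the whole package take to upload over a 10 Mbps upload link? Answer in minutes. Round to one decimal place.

57.4 minutes

Audio total: 192 + 160 = 352 kbps = 0.352 Mbps.
documentary: 5.202 Mbps × 4260 s = 22160.5 Mb
animated explainer: 3.852 Mbps × 480 s = 1849.0 Mb
tutorial video: 6.442 Mbps × 1620 s = 10436.0 Mb
Total: 34445.5 Mb = 4305.7 MB.
At 10 Mbps: 34445.5 / 10 = 3445 s ≈ 57.4 minutes.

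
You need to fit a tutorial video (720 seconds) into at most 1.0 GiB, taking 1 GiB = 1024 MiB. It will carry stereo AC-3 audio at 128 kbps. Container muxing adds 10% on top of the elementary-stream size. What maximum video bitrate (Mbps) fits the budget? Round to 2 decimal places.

Budget: 1.0 GiB = 8589.9 Mb.
Stream payload after overhead: 8589.9 / 1.10 = 7809.0 Mb.
Total bitrate budget: 7809.0 Mb / 720 s = 10.846 Mbps.
Audio: 128 kbps = 0.128 Mbps.
Video: 10.846 − 0.128 = 10.718 Mbps.

10.72 Mbps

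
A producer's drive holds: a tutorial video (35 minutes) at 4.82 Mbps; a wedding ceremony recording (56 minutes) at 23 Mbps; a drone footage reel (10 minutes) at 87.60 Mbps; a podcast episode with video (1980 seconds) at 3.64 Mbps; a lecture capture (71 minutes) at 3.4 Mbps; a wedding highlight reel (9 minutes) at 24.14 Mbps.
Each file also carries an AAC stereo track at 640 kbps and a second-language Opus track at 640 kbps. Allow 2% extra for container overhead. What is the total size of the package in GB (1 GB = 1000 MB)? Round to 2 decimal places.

24.37 GB

Audio total: 640 + 640 = 1280 kbps = 1.280 Mbps.
tutorial video: 6.100 Mbps × 2100 s × 1.02 = 13066.2 Mb
wedding ceremony recording: 24.280 Mbps × 3360 s × 1.02 = 83212.4 Mb
drone footage reel: 88.880 Mbps × 600 s × 1.02 = 54394.6 Mb
podcast episode with video: 4.920 Mbps × 1980 s × 1.02 = 9936.4 Mb
lecture capture: 4.680 Mbps × 4260 s × 1.02 = 20335.5 Mb
wedding highlight reel: 25.420 Mbps × 540 s × 1.02 = 14001.3 Mb
Total: 194946.5 Mb = 24368.3 MB.
= 24.37 GB.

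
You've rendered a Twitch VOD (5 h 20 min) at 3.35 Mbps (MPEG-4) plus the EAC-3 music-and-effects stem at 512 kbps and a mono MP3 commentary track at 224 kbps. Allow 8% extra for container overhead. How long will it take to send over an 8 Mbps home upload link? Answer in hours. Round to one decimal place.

5 h 20 min = 320 min = 19200 s
Audio total: 512 + 224 = 736 kbps = 0.736 Mbps.
Total bitrate: 4.086 Mbps.
File: 4.086 Mbps × 19200 s = 78451.2 Mb.
With 8% container overhead: ×1.08. → 84727.3 Mb.
At 8 Mbps: 84727.3 / 8 = 10590.9 s ≈ 2.94 hours.

2.9 hours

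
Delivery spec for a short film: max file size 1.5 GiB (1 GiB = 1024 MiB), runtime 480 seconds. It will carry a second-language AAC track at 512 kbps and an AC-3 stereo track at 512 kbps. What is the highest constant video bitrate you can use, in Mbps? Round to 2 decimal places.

25.82 Mbps

Budget: 1.5 GiB = 12884.9 Mb.
Total bitrate budget: 12884.9 Mb / 480 s = 26.844 Mbps.
Audio total: 512 + 512 = 1024 kbps = 1.024 Mbps.
Video: 26.844 − 1.024 = 25.820 Mbps.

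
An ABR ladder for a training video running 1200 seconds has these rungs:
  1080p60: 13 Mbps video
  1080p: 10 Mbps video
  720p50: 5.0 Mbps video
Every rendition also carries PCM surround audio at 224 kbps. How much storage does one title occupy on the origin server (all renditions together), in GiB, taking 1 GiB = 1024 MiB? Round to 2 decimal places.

Audio: 224 kbps = 0.224 Mbps.
Sum of rendition bitrates: (13+0.224) + (10+0.224) + (5.0+0.224) = 28.672 Mbps.
× 1200 s = 34,406 Mb = 4,301 MB = 4.005 GiB.

4.01 GiB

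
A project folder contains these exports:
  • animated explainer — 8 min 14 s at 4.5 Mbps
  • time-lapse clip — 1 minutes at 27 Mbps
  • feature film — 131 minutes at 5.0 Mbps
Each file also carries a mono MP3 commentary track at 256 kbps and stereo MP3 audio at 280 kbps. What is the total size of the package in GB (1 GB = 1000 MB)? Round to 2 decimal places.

5.96 GB

Audio total: 256 + 280 = 536 kbps = 0.536 Mbps.
animated explainer: 5.036 Mbps × 494 s = 2487.8 Mb
time-lapse clip: 27.536 Mbps × 60 s = 1652.2 Mb
feature film: 5.536 Mbps × 7860 s = 43513.0 Mb
Total: 47652.9 Mb = 5956.6 MB.
= 5.957 GB.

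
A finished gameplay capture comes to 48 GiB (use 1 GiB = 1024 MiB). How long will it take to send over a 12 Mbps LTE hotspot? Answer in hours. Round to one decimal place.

9.5 hours

File: 48 GiB = 412316.9 Mb.
At 12 Mbps: 412316.9 / 12 = 34359.7 s ≈ 9.54 hours.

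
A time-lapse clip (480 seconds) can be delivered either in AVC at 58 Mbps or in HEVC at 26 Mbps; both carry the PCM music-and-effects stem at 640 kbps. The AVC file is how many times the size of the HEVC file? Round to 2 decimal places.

Audio: 640 kbps = 0.640 Mbps.
AVC: 58.640 Mbps × 480 s = 28147.2 Mb = 3.277 GiB.
HEVC: 26.640 Mbps × 480 s = 12787.2 Mb = 1.489 GiB.
Ratio: 3.277 / 1.489 = 2.201.

2.20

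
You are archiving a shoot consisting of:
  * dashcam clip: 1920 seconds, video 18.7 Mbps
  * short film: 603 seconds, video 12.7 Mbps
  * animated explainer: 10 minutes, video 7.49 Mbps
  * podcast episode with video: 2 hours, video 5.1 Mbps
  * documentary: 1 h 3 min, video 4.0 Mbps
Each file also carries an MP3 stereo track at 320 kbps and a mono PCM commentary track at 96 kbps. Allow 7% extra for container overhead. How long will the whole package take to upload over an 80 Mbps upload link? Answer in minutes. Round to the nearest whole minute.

24 minutes

Audio total: 320 + 96 = 416 kbps = 0.416 Mbps.
dashcam clip: 19.116 Mbps × 1920 s × 1.07 = 39271.9 Mb
short film: 13.116 Mbps × 603 s × 1.07 = 8462.6 Mb
animated explainer: 7.906 Mbps × 600 s × 1.07 = 5075.7 Mb
podcast episode with video: 5.516 Mbps × 7200 s × 1.07 = 42495.3 Mb
documentary: 4.416 Mbps × 3780 s × 1.07 = 17861.0 Mb
Total: 113166.4 Mb = 14145.8 MB.
At 80 Mbps: 113166.4 / 80 = 1415 s ≈ 23.6 minutes.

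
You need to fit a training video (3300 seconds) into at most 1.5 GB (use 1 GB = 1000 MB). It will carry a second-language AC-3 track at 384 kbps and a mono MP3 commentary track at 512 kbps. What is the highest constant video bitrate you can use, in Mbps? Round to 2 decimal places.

2.74 Mbps

Budget: 1.5 GB = 12000.0 Mb.
Total bitrate budget: 12000.0 Mb / 3300 s = 3.636 Mbps.
Audio total: 384 + 512 = 896 kbps = 0.896 Mbps.
Video: 3.636 − 0.896 = 2.740 Mbps.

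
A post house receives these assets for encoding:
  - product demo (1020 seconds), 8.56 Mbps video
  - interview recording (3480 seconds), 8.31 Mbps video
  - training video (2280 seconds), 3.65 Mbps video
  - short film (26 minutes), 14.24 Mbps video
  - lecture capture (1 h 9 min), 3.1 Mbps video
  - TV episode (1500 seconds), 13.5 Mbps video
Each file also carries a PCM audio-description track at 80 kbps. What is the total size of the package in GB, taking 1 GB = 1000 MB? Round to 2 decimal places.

12.80 GB

Audio: 80 kbps = 0.080 Mbps.
product demo: 8.640 Mbps × 1020 s = 8812.8 Mb
interview recording: 8.390 Mbps × 3480 s = 29197.2 Mb
training video: 3.730 Mbps × 2280 s = 8504.4 Mb
short film: 14.320 Mbps × 1560 s = 22339.2 Mb
lecture capture: 3.180 Mbps × 4140 s = 13165.2 Mb
TV episode: 13.580 Mbps × 1500 s = 20370.0 Mb
Total: 102388.8 Mb = 12798.6 MB.
= 12.80 GB.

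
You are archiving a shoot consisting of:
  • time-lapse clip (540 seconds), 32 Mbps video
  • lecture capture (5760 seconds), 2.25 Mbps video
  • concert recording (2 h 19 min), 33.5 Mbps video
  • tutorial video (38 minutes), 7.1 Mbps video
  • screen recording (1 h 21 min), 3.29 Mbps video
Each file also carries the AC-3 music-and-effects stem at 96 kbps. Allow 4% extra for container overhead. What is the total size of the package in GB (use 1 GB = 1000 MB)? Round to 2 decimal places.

Audio: 96 kbps = 0.096 Mbps.
time-lapse clip: 32.096 Mbps × 540 s × 1.04 = 18025.1 Mb
lecture capture: 2.346 Mbps × 5760 s × 1.04 = 14053.5 Mb
concert recording: 33.596 Mbps × 8340 s × 1.04 = 291398.3 Mb
tutorial video: 7.196 Mbps × 2280 s × 1.04 = 17063.2 Mb
screen recording: 3.386 Mbps × 4860 s × 1.04 = 17114.2 Mb
Total: 357654.2 Mb = 44706.8 MB.
= 44.71 GB.

44.71 GB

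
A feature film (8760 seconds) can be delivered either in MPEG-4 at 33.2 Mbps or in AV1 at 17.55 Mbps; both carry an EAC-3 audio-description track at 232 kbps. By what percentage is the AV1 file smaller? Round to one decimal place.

Audio: 232 kbps = 0.232 Mbps.
MPEG-4: 33.432 Mbps × 8760 s = 292864.3 Mb = 34.094 GiB.
AV1: 17.782 Mbps × 8760 s = 155770.3 Mb = 18.134 GiB.
Reduction: (1 − 18.134/34.094) × 100 = 46.81%.

46.8%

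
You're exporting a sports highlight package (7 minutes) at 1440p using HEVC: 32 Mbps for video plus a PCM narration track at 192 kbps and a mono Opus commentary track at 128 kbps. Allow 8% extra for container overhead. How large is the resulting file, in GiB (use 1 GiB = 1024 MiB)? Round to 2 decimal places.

1.71 GiB

7 min = 420 s
Audio total: 192 + 128 = 320 kbps = 0.320 Mbps.
Total bitrate: 32 + 0.320 = 32.320 Mbps.
Stream data: 32.320 Mbps × 420 s = 13574.4 Mb.
With 8% container overhead: ×1.08.
14,660 Mb = 1,832,544,000 bytes ÷ 1,073,741,824 = 1.707 GiB.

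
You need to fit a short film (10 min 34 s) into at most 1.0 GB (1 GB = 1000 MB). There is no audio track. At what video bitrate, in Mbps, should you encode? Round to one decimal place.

Budget: 1.0 GB = 8000.0 Mb.
10 min 34 s = 634 s
Total bitrate budget: 8000.0 Mb / 634 s = 12.618 Mbps.

12.6 Mbps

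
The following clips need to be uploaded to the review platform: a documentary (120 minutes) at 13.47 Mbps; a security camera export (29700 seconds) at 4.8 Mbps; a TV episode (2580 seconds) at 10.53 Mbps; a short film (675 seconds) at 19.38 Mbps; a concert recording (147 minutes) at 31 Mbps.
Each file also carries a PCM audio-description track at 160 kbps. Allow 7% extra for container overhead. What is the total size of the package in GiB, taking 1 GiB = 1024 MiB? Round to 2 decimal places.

Audio: 160 kbps = 0.160 Mbps.
documentary: 13.630 Mbps × 7200 s × 1.07 = 105005.5 Mb
security camera export: 4.960 Mbps × 29700 s × 1.07 = 157623.8 Mb
TV episode: 10.690 Mbps × 2580 s × 1.07 = 29510.8 Mb
short film: 19.540 Mbps × 675 s × 1.07 = 14112.8 Mb
concert recording: 31.160 Mbps × 8820 s × 1.07 = 294069.4 Mb
Total: 600322.3 Mb = 75040.3 MB.
= 69.89 GiB.

69.89 GiB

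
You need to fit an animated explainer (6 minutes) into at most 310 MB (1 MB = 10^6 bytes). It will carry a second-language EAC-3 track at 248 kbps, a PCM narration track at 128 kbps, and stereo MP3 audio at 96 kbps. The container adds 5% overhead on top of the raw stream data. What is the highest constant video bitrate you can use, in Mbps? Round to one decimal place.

6.1 Mbps

Budget: 310 MB = 2480.0 Mb.
Stream payload after overhead: 2480.0 / 1.05 = 2361.9 Mb.
6 min = 360 s
Total bitrate budget: 2361.9 Mb / 360 s = 6.561 Mbps.
Audio total: 248 + 128 + 96 = 472 kbps = 0.472 Mbps.
Video: 6.561 − 0.472 = 6.089 Mbps.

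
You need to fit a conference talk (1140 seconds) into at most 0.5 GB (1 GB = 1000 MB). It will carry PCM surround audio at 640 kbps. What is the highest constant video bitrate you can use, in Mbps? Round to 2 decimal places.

Budget: 0.5 GB = 4000.0 Mb.
Total bitrate budget: 4000.0 Mb / 1140 s = 3.509 Mbps.
Audio: 640 kbps = 0.640 Mbps.
Video: 3.509 − 0.640 = 2.869 Mbps.

2.87 Mbps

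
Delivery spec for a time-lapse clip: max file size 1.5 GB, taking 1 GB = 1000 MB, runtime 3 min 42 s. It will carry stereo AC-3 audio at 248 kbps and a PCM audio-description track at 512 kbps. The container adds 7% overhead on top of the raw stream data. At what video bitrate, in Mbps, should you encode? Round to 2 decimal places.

49.76 Mbps

Budget: 1.5 GB = 12000.0 Mb.
Stream payload after overhead: 12000.0 / 1.07 = 11215.0 Mb.
3 min 42 s = 222 s
Total bitrate budget: 11215.0 Mb / 222 s = 50.518 Mbps.
Audio total: 248 + 512 = 760 kbps = 0.760 Mbps.
Video: 50.518 − 0.760 = 49.758 Mbps.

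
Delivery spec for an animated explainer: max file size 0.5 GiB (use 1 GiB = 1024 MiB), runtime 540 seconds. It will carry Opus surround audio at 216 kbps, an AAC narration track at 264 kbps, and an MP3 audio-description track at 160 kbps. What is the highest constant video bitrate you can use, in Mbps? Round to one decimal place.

Budget: 0.5 GiB = 4295.0 Mb.
Total bitrate budget: 4295.0 Mb / 540 s = 7.954 Mbps.
Audio total: 216 + 264 + 160 = 640 kbps = 0.640 Mbps.
Video: 7.954 − 0.640 = 7.314 Mbps.

7.3 Mbps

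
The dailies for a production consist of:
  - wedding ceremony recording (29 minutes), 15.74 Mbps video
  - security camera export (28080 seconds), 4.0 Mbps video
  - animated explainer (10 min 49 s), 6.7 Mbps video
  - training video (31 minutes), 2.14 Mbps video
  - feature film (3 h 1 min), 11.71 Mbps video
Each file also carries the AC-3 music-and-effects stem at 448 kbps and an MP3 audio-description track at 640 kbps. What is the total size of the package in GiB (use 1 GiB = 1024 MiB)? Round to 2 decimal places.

37.51 GiB

Audio total: 448 + 640 = 1088 kbps = 1.088 Mbps.
wedding ceremony recording: 16.828 Mbps × 1740 s = 29280.7 Mb
security camera export: 5.088 Mbps × 28080 s = 142871.0 Mb
animated explainer: 7.788 Mbps × 649 s = 5054.4 Mb
training video: 3.228 Mbps × 1860 s = 6004.1 Mb
feature film: 12.798 Mbps × 10860 s = 138986.3 Mb
Total: 322196.5 Mb = 40274.6 MB.
= 37.51 GiB.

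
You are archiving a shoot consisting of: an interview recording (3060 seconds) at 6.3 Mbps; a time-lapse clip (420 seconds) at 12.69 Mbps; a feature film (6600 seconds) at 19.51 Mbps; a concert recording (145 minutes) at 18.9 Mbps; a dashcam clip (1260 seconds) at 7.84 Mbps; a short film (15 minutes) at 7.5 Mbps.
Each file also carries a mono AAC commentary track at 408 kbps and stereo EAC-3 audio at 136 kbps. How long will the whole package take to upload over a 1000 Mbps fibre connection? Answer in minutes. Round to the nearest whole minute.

6 minutes

Audio total: 408 + 136 = 544 kbps = 0.544 Mbps.
interview recording: 6.844 Mbps × 3060 s = 20942.6 Mb
time-lapse clip: 13.234 Mbps × 420 s = 5558.3 Mb
feature film: 20.054 Mbps × 6600 s = 132356.4 Mb
concert recording: 19.444 Mbps × 8700 s = 169162.8 Mb
dashcam clip: 8.384 Mbps × 1260 s = 10563.8 Mb
short film: 8.044 Mbps × 900 s = 7239.6 Mb
Total: 345823.6 Mb = 43227.9 MB.
At 1000 Mbps: 345823.6 / 1000 = 346 s ≈ 5.76 minutes.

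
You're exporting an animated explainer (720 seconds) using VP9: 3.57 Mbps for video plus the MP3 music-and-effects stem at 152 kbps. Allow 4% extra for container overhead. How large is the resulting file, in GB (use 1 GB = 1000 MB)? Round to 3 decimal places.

Audio: 152 kbps = 0.152 Mbps.
Total bitrate: 3.57 + 0.152 = 3.722 Mbps.
Stream data: 3.722 Mbps × 720 s = 2679.8 Mb.
With 4% container overhead: ×1.04.
2,787 Mb ÷ 8 = 348.4 MB → 0.3484 GB.

0.348 GB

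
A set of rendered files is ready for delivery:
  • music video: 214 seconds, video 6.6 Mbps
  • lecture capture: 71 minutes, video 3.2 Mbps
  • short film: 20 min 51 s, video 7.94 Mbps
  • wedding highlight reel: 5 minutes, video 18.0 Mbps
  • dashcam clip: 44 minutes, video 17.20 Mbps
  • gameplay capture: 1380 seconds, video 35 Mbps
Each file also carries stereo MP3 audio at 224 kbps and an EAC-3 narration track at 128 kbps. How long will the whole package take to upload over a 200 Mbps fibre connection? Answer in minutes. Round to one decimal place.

Audio total: 224 + 128 = 352 kbps = 0.352 Mbps.
music video: 6.952 Mbps × 214 s = 1487.7 Mb
lecture capture: 3.552 Mbps × 4260 s = 15131.5 Mb
short film: 8.292 Mbps × 1251 s = 10373.3 Mb
wedding highlight reel: 18.352 Mbps × 300 s = 5505.6 Mb
dashcam clip: 17.552 Mbps × 2640 s = 46337.3 Mb
gameplay capture: 35.352 Mbps × 1380 s = 48785.8 Mb
Total: 127621.2 Mb = 15952.6 MB.
At 200 Mbps: 127621.2 / 200 = 638 s ≈ 10.6 minutes.

10.6 minutes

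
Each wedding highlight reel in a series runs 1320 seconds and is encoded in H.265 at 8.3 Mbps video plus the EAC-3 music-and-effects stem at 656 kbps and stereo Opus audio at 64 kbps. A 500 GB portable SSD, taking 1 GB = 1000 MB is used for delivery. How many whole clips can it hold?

335

Audio total: 656 + 64 = 720 kbps = 0.720 Mbps.
Total bitrate: 9.020 Mbps.
Per item: 9.020 Mbps × 1320 s = 11,906 Mb = 1,488 MB.
Capacity: 500 GB = 4,000,000 Mb; 335.95 items → 335 complete.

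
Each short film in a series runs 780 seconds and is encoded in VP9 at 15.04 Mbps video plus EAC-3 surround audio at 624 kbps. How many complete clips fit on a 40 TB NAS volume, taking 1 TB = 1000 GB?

26191

Audio: 624 kbps = 0.624 Mbps.
Total bitrate: 15.664 Mbps.
Per item: 15.664 Mbps × 780 s = 12,218 Mb = 1,527 MB.
Capacity: 40 TB = 320,000,000 Mb; 26191.04 items → 26191 complete.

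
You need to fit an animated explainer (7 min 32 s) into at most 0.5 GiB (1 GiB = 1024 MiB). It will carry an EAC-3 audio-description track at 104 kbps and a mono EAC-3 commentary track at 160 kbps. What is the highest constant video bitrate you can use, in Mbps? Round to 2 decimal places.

9.24 Mbps

Budget: 0.5 GiB = 4295.0 Mb.
7 min 32 s = 452 s
Total bitrate budget: 4295.0 Mb / 452 s = 9.502 Mbps.
Audio total: 104 + 160 = 264 kbps = 0.264 Mbps.
Video: 9.502 − 0.264 = 9.238 Mbps.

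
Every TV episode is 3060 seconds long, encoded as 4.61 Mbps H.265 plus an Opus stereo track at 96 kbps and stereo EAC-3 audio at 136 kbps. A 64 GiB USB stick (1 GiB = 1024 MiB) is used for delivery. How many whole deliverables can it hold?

Audio total: 96 + 136 = 232 kbps = 0.232 Mbps.
Total bitrate: 4.842 Mbps.
Per item: 4.842 Mbps × 3060 s = 14,817 Mb = 1,852 MB.
Capacity: 64 GiB = 549,756 Mb; 37.10 items → 37 complete.

37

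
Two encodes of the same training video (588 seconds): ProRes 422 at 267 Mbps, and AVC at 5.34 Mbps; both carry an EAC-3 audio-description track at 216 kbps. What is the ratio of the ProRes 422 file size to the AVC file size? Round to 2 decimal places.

48.10

Audio: 216 kbps = 0.216 Mbps.
ProRes 422: 267.216 Mbps × 588 s = 157123.0 Mb = 19.640 GB.
AVC: 5.556 Mbps × 588 s = 3266.9 Mb = 0.408 GB.
Ratio: 19.640 / 0.408 = 48.095.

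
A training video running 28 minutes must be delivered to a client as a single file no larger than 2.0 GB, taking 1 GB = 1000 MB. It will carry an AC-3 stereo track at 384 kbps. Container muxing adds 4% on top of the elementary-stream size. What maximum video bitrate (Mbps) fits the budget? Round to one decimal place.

Budget: 2.0 GB = 16000.0 Mb.
Stream payload after overhead: 16000.0 / 1.04 = 15384.6 Mb.
28 min = 1680 s
Total bitrate budget: 15384.6 Mb / 1680 s = 9.158 Mbps.
Audio: 384 kbps = 0.384 Mbps.
Video: 9.158 − 0.384 = 8.774 Mbps.

8.8 Mbps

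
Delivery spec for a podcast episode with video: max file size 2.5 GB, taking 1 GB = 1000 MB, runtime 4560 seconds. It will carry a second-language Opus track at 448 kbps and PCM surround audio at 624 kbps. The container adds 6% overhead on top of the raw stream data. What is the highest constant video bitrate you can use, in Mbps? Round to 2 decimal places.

Budget: 2.5 GB = 20000.0 Mb.
Stream payload after overhead: 20000.0 / 1.06 = 18867.9 Mb.
Total bitrate budget: 18867.9 Mb / 4560 s = 4.138 Mbps.
Audio total: 448 + 624 = 1072 kbps = 1.072 Mbps.
Video: 4.138 − 1.072 = 3.066 Mbps.

3.07 Mbps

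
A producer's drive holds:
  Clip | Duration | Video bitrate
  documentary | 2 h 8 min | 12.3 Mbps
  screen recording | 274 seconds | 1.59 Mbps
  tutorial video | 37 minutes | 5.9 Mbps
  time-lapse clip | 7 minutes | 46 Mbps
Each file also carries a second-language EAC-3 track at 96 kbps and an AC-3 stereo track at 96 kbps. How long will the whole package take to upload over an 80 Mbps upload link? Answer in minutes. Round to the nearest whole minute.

27 minutes

Audio total: 96 + 96 = 192 kbps = 0.192 Mbps.
documentary: 12.492 Mbps × 7680 s = 95938.6 Mb
screen recording: 1.782 Mbps × 274 s = 488.3 Mb
tutorial video: 6.092 Mbps × 2220 s = 13524.2 Mb
time-lapse clip: 46.192 Mbps × 420 s = 19400.6 Mb
Total: 129351.7 Mb = 16169.0 MB.
At 80 Mbps: 129351.7 / 80 = 1617 s ≈ 26.9 minutes.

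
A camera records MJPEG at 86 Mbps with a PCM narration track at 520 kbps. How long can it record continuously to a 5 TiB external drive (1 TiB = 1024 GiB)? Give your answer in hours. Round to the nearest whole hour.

Audio: 520 kbps = 0.520 Mbps.
Total bitrate: 86 + 0.520 = 86.520 Mbps.
Capacity: 5 TiB = 43,980,465 Mb.
Recording time: 43,980,465 / 86.520 = 508,327 s ≈ 141 hours.

141 hours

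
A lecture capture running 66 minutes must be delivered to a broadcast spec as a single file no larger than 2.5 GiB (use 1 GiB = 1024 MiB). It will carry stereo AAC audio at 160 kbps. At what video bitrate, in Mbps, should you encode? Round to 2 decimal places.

Budget: 2.5 GiB = 21474.8 Mb.
66 min = 3960 s
Total bitrate budget: 21474.8 Mb / 3960 s = 5.423 Mbps.
Audio: 160 kbps = 0.160 Mbps.
Video: 5.423 − 0.160 = 5.263 Mbps.

5.26 Mbps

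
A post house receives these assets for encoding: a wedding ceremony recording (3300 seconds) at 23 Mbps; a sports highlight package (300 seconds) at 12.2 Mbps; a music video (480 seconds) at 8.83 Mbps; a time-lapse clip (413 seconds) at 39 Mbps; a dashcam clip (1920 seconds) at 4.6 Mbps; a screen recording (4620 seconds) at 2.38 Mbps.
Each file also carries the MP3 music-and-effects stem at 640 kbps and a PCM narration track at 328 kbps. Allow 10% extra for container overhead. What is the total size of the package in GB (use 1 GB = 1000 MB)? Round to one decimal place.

17.9 GB

Audio total: 640 + 328 = 968 kbps = 0.968 Mbps.
wedding ceremony recording: 23.968 Mbps × 3300 s × 1.10 = 87003.8 Mb
sports highlight package: 13.168 Mbps × 300 s × 1.10 = 4345.4 Mb
music video: 9.798 Mbps × 480 s × 1.10 = 5173.3 Mb
time-lapse clip: 39.968 Mbps × 413 s × 1.10 = 18157.5 Mb
dashcam clip: 5.568 Mbps × 1920 s × 1.10 = 11759.6 Mb
screen recording: 3.348 Mbps × 4620 s × 1.10 = 17014.5 Mb
Total: 143454.2 Mb = 17931.8 MB.
= 17.93 GB.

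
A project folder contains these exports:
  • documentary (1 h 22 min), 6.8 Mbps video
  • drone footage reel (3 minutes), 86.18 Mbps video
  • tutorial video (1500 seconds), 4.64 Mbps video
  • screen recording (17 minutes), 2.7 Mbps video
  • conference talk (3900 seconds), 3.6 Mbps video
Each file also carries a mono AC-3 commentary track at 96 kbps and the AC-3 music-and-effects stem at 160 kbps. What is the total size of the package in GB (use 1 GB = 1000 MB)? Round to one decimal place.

Audio total: 96 + 160 = 256 kbps = 0.256 Mbps.
documentary: 7.056 Mbps × 4920 s = 34715.5 Mb
drone footage reel: 86.436 Mbps × 180 s = 15558.5 Mb
tutorial video: 4.896 Mbps × 1500 s = 7344.0 Mb
screen recording: 2.956 Mbps × 1020 s = 3015.1 Mb
conference talk: 3.856 Mbps × 3900 s = 15038.4 Mb
Total: 75671.5 Mb = 9458.9 MB.
= 9.459 GB.

9.5 GB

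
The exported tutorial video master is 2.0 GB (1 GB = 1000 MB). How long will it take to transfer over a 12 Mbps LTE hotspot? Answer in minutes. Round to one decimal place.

File: 2.0 GB = 16000.0 Mb.
At 12 Mbps: 16000.0 / 12 = 1333.3 s ≈ 22.2 minutes.

22.2 minutes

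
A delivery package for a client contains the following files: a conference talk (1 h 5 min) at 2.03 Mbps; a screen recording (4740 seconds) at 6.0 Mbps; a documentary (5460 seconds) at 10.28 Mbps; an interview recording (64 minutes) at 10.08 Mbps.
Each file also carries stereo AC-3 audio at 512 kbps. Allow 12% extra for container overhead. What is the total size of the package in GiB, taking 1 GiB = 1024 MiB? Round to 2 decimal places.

Audio: 512 kbps = 0.512 Mbps.
conference talk: 2.542 Mbps × 3900 s × 1.12 = 11103.5 Mb
screen recording: 6.512 Mbps × 4740 s × 1.12 = 34570.9 Mb
documentary: 10.792 Mbps × 5460 s × 1.12 = 65995.2 Mb
interview recording: 10.592 Mbps × 3840 s × 1.12 = 45554.1 Mb
Total: 157223.7 Mb = 19653.0 MB.
= 18.30 GiB.

18.30 GiB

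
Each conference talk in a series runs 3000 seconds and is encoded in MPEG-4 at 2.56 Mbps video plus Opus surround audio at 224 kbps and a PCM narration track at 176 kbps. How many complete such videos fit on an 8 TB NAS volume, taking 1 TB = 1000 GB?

Audio total: 224 + 176 = 400 kbps = 0.400 Mbps.
Total bitrate: 2.960 Mbps.
Per item: 2.960 Mbps × 3000 s = 8,880 Mb = 1,110 MB.
Capacity: 8 TB = 64,000,000 Mb; 7207.21 items → 7207 complete.

7207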